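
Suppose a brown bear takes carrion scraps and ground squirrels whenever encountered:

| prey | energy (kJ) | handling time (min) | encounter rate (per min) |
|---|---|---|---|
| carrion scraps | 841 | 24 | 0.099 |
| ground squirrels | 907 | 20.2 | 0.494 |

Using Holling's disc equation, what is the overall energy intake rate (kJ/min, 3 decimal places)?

39.785 kJ/min

R = Σλ_iE_i / (1 + Σλ_ih_i)
Numerator: 0.099×841 + 0.494×907 = 531.3
Denominator: 1 + 0.099×24 + 0.494×20.2 = 13.35
R = 531.3/13.35 = 39.78 kJ/min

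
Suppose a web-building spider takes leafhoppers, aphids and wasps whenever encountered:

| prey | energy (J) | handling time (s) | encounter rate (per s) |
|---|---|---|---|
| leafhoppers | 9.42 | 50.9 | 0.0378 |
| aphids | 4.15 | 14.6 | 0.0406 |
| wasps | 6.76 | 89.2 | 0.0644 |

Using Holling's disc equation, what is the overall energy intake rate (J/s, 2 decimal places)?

Energy encountered per unit search time: 0.0378×9.42 + 0.0406×4.15 + 0.0644×6.76 = 0.9599 J/s.
Handling time per unit search time: 0.0378×50.9 + 0.0406×14.6 + 0.0644×89.2 = 8.261.
Rate = 0.9599/(1 + 8.261) = 0.1036 J/s.

0.10 J/s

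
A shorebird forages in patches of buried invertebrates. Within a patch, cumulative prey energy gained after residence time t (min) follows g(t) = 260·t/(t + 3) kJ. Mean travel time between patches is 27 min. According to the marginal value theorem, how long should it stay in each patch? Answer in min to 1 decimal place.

9.0 min

Maximise g(t)/(T+t): set derivative to zero → g'(t)(T+t) = g(t).
g'(t) = 260·3/(t + 3)². Setting 260·3/(t+3)² = 260t/[(t+3)(27+t)] gives 3(27+t) = t(t+3), so t² = 3×27 = 81.
t* = √81 = 9 min.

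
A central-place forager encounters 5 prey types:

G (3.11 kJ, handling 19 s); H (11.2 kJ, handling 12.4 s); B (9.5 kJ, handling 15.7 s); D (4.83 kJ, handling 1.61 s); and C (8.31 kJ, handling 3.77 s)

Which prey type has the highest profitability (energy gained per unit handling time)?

D

Profitability E/h (kJ/s): G = 3.11/19 = 0.164, H = 11.2/12.4 = 0.903, B = 9.5/15.7 = 0.605, D = 4.83/1.61 = 3, C = 8.31/3.77 = 2.2.
Ranked: D > C > H > B > G.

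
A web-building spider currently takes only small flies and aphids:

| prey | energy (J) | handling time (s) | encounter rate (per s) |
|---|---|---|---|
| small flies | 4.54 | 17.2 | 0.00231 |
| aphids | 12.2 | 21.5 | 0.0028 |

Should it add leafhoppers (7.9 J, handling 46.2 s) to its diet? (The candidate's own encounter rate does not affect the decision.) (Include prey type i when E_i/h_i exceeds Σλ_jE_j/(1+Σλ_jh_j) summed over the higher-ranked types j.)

Yes

On small flies and aphids alone, R = ΣλE/(1+Σλh) = 0.04465/1.1 = 0.04059 J/s.
leafhoppers: E/h = 7.9/46.2 = 0.171 J/s.
Since 0.171 > R, including leafhoppers increases the long-run rate.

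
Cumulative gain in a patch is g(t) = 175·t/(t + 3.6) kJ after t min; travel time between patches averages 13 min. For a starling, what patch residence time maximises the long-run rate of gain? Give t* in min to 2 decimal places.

6.84 min

By the marginal value theorem, leave when the instantaneous gain rate g'(t) equals the habitat-wide average g(t)/(T + t).
g'(t) = 175·3.6/(t + 3.6)². Setting 175·3.6/(t+3.6)² = 175t/[(t+3.6)(13+t)] gives 3.6(13+t) = t(t+3.6), so t² = 3.6×13 = 46.8.
t* = √46.8 = 6.841 min.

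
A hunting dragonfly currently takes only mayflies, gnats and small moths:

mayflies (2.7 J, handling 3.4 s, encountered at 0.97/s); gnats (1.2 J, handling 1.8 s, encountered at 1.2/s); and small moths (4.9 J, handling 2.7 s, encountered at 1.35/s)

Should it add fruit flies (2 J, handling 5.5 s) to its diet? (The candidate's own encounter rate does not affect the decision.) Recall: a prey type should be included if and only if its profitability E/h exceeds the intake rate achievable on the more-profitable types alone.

Intake rate on the current diet: R = (0.97×2.7 + 1.2×1.2 + 1.35×4.9) / (1 + 0.97×3.4 + 1.2×1.8 + 1.35×2.7) = 10.67/10.1 = 1.057 J/s.
Profitability of fruit flies: 2/5.5 = 0.3636 J/s.
0.3636 < 1.057, so adding fruit flies would lower the average — exclude it.

No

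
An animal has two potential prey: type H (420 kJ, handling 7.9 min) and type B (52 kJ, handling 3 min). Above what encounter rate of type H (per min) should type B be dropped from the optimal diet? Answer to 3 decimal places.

At the threshold, the rate on type H alone equals the profitability of type B: λ·420/(1 + λ·7.9) = 52/3 = 17.33.
Rearranging, λ(420 − 17.33×7.9) = 17.33, so λ = 17.33/283.1 = 0.06123 per min.

0.061 per min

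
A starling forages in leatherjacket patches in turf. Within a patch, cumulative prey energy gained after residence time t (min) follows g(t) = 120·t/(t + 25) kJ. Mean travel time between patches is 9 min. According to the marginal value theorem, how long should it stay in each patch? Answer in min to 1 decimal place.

15.0 min

By the marginal value theorem, leave when the instantaneous gain rate g'(t) equals the habitat-wide average g(t)/(T + t).
g'(t) = 120·25/(t + 25)². Setting 120·25/(t+25)² = 120t/[(t+25)(9+t)] gives 25(9+t) = t(t+25), so t² = 25×9 = 225.
t* = √225 = 15 min.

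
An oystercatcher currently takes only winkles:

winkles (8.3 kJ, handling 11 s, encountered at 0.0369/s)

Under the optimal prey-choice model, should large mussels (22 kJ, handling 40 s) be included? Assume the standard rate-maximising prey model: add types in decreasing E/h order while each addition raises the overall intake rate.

Intake rate on the current diet: R = (0.0369×8.3) / (1 + 0.0369×11) = 0.3063/1.406 = 0.2178 kJ/s.
Profitability of large mussels: 22/40 = 0.55 kJ/s.
0.55 > 0.2178, so adding large mussels raises the average — include it.

Yes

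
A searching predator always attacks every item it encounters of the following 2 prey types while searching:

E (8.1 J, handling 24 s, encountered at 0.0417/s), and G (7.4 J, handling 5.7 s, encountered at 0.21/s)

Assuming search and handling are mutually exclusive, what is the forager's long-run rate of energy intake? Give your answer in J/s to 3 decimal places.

R = (0.0417×8.1 + 0.21×7.4) / (1 + 0.0417×24 + 0.21×5.7) = 1.892/3.198 = 0.5916 J/s.

0.592 J/s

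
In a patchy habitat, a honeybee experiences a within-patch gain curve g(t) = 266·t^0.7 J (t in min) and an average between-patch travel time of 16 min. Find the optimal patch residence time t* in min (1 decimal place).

37.3 min

Optimal t* satisfies g'(t*) = g(t*)/(T + t*).
g'(t) = 0.7·266·t^-0.3. Setting 0.7·266·t^-0.3 = 266·t^0.7/(16+t) gives 0.7(16+t) = t, so 0.30·t = 0.7×16.
t* = 0.7×16/0.30 = 37.33 min.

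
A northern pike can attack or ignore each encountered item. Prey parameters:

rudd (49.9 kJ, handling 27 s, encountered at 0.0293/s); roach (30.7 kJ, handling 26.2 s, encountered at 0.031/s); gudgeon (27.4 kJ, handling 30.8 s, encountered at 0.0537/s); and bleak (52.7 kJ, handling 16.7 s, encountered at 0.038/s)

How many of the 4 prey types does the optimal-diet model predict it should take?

Profitabilities (E/h, kJ/s): bleak 3.16, rudd 1.85, roach 1.17, gudgeon 0.89. Add prey in this order while the next type's profitability exceeds the intake rate on those already taken.
Rate on top 1: 1.225. rudd: 1.85 > 1.225 → include.
Rate on top 2: 1.428. roach: 1.17 < 1.428 → exclude; stop.
Optimal diet: bleak, rudd — 2 of 4 types.

2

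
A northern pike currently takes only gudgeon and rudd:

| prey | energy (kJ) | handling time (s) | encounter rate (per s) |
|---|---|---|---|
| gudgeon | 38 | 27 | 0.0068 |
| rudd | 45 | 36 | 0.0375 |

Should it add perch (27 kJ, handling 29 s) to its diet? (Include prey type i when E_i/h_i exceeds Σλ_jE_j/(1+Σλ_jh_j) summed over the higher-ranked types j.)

Yes

Intake rate on the current diet: R = (0.0068×38 + 0.0375×45) / (1 + 0.0068×27 + 0.0375×36) = 1.946/2.534 = 0.768 kJ/s.
Profitability of perch: 27/29 = 0.931 kJ/s.
0.931 > 0.768, so adding perch raises the average — include it.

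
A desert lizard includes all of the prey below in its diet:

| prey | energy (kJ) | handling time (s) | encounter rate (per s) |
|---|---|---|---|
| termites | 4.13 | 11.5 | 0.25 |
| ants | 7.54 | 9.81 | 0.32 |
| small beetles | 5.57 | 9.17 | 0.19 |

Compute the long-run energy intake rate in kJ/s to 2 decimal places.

R = (0.25×4.13 + 0.32×7.54 + 0.19×5.57) / (1 + 0.25×11.5 + 0.32×9.81 + 0.19×9.17) = 4.504/8.756 = 0.5143 kJ/s.

0.51 kJ/s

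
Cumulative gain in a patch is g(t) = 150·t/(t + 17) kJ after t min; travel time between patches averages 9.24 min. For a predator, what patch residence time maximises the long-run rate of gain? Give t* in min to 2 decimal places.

12.53 min

Maximise g(t)/(T+t): set derivative to zero → g'(t)(T+t) = g(t).
g'(t) = 150·17/(t + 17)². Setting 150·17/(t+17)² = 150t/[(t+17)(9.24+t)] gives 17(9.24+t) = t(t+17), so t² = 17×9.24 = 157.1.
t* = √157.1 = 12.53 min.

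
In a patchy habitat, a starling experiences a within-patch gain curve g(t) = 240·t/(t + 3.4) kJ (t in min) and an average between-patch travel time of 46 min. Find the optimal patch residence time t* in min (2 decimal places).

12.51 min

Optimal t* satisfies g'(t*) = g(t*)/(T + t*).
g'(t) = 240·3.4/(t + 3.4)². Setting 240·3.4/(t+3.4)² = 240t/[(t+3.4)(46+t)] gives 3.4(46+t) = t(t+3.4), so t² = 3.4×46 = 156.4.
t* = √156.4 = 12.51 min.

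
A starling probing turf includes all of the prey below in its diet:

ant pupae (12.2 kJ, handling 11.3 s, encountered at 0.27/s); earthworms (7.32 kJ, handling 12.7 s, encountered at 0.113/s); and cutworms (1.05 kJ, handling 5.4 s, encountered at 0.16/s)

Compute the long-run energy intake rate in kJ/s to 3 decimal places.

0.675 kJ/s

Energy encountered per unit search time: 0.27×12.2 + 0.113×7.32 + 0.16×1.05 = 4.289 kJ/s.
Handling time per unit search time: 0.27×11.3 + 0.113×12.7 + 0.16×5.4 = 5.35.
Rate = 4.289/(1 + 5.35) = 0.6754 kJ/s.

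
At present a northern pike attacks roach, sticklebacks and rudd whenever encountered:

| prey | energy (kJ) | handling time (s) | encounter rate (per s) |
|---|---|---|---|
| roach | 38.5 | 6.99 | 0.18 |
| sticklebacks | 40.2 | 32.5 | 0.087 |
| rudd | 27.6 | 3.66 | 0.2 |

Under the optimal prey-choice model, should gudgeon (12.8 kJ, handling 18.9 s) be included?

Current rate: (0.18×38.5 + 0.087×40.2 + 0.2×27.6)/(1 + 0.18×6.99 + 0.087×32.5 + 0.2×3.66) = 2.741 kJ/s.
gudgeon: E/h = 12.8/18.9 = 0.6772 kJ/s.
0.6772 < 2.741, so adding gudgeon would lower the average — exclude it.

No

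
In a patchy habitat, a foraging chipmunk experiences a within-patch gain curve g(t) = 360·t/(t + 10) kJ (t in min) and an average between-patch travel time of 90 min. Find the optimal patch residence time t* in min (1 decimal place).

Maximise g(t)/(T+t): set derivative to zero → g'(t)(T+t) = g(t).
g'(t) = 360·10/(t + 10)². Setting 360·10/(t+10)² = 360t/[(t+10)(90+t)] gives 10(90+t) = t(t+10), so t² = 10×90 = 900.
t* = √900 = 30 min.

30.0 min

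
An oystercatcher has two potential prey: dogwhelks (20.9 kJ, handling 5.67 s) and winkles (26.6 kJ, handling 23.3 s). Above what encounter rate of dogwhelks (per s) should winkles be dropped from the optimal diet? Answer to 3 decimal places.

0.079 per s

At the threshold, the rate on dogwhelks alone equals the profitability of winkles: λ·20.9/(1 + λ·5.67) = 26.6/23.3 = 1.142.
Rearranging, λ(20.9 − 1.142×5.67) = 1.142, so λ = 1.142/14.43 = 0.07913 per s.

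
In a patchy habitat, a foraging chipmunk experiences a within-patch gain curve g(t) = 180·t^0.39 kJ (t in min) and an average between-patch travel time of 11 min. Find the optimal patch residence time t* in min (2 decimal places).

Optimal t* satisfies g'(t*) = g(t*)/(T + t*).
g'(t) = 0.39·180·t^-0.61. Setting 0.39·180·t^-0.61 = 180·t^0.39/(11+t) gives 0.39(11+t) = t, so 0.61·t = 0.39×11.
t* = 0.39×11/0.61 = 7.033 min.

7.03 min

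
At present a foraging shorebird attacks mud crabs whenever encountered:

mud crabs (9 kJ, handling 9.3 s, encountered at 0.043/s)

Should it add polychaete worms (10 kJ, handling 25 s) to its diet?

Yes

Current rate: (0.043×9)/(1 + 0.043×9.3) = 0.2764 kJ/s.
polychaete worms: E/h = 10/25 = 0.4 kJ/s.
0.4 > 0.2764, so adding polychaete worms raises the average — include it.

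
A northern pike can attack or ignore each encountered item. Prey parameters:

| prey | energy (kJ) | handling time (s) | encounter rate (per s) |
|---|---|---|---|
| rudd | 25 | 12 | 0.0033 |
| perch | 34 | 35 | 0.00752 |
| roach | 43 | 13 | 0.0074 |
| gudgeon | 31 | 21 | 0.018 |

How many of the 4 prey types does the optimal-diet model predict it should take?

4

E/h in descending order: roach 3.31, rudd 2.08, gudgeon 1.48, perch 0.971 kJ/s. The optimal diet is the largest prefix of this list for which every included type satisfies E_i/h_i > R on the types above it.
Rate on top 1: 0.2903. rudd: 2.08 > 0.2903 → include.
Rate on top 2: 0.3528. gudgeon: 1.48 > 0.3528 → include.
Rate on top 3: 0.6333. perch: 0.971 > 0.6333 → include.
Optimal diet: roach, rudd, gudgeon, perch — 4 of 4 types.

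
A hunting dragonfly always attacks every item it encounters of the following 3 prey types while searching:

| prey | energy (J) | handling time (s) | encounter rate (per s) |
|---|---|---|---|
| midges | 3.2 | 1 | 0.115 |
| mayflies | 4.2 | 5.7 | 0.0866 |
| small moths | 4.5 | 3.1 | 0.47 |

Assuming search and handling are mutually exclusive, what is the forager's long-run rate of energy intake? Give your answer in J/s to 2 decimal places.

R = Σλ_iE_i / (1 + Σλ_ih_i)
Numerator: 0.115×3.2 + 0.0866×4.2 + 0.47×4.5 = 2.847
Denominator: 1 + 0.115×1 + 0.0866×5.7 + 0.47×3.1 = 3.066
R = 2.847/3.066 = 0.9286 J/s

0.93 J/s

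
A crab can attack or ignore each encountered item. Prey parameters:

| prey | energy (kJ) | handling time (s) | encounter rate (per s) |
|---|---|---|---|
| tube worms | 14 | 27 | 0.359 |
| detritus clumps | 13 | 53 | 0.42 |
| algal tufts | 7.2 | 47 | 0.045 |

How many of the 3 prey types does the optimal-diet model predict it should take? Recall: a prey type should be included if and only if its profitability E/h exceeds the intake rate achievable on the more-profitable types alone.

1

E/h in descending order: tube worms 0.519, detritus clumps 0.245, algal tufts 0.153 kJ/s. The optimal diet is the largest prefix of this list for which every included type satisfies E_i/h_i > R on the types above it.
Rate on top 1: 0.47. detritus clumps: 0.245 < 0.47 → exclude; stop.
Optimal diet: tube worms — 1 of 3 types.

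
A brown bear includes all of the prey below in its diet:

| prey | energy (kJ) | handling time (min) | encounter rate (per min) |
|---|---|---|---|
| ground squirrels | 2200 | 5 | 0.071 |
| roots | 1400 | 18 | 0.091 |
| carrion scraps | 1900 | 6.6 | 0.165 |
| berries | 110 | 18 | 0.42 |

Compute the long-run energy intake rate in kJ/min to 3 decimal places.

R = Σλ_iE_i / (1 + Σλ_ih_i)
Numerator: 0.071×2200 + 0.091×1400 + 0.165×1900 + 0.42×110 = 643.3
Denominator: 1 + 0.071×5 + 0.091×18 + 0.165×6.6 + 0.42×18 = 11.64
R = 643.3/11.64 = 55.26 kJ/min

55.257 kJ/min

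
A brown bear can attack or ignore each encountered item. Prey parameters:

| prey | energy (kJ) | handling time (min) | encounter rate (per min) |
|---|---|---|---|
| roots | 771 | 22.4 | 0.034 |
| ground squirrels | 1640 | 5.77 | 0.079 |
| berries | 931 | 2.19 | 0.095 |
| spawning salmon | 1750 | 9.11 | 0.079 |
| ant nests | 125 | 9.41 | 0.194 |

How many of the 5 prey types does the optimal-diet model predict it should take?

3

Rank by E/h (kJ/min): berries 425, ground squirrels 284, spawning salmon 192, roots 34.4, ant nests 13.3. Include each in turn until the next type's E/h falls below the running intake rate.
Rate on top 1: 73.21. ground squirrels: 284 > 73.21 → include.
Rate on top 2: 131. spawning salmon: 192 > 131 → include.
Rate on top 3: 149.5. roots: 34.4 < 149.5 → exclude; stop.
Optimal diet: berries, ground squirrels, spawning salmon — 3 of 5 types.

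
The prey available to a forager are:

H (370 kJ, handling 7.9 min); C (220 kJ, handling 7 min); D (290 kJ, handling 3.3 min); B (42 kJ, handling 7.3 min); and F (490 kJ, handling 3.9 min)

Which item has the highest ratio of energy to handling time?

Profitability E/h (kJ/min): H = 370/7.9 = 46.8, C = 220/7 = 31.4, D = 290/3.3 = 87.9, B = 42/7.3 = 5.75, F = 490/3.9 = 126.
Ranked: F > D > H > C > B.

F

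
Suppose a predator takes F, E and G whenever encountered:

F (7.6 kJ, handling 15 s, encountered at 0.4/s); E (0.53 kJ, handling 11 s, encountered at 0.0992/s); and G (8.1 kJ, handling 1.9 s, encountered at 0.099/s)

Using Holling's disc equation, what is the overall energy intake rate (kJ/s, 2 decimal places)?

0.47 kJ/s

Energy encountered per unit search time: 0.4×7.6 + 0.0992×0.53 + 0.099×8.1 = 3.894 kJ/s.
Handling time per unit search time: 0.4×15 + 0.0992×11 + 0.099×1.9 = 7.279.
Rate = 3.894/(1 + 7.279) = 0.4704 kJ/s.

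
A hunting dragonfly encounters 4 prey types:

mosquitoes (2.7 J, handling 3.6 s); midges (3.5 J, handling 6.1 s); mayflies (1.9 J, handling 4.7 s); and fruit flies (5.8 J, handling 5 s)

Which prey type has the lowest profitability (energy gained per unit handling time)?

mayflies

Profitability E/h (J/s): mosquitoes = 2.7/3.6 = 0.75, midges = 3.5/6.1 = 0.574, mayflies = 1.9/4.7 = 0.404, fruit flies = 5.8/5 = 1.16.
Ranked: fruit flies > mosquitoes > midges > mayflies.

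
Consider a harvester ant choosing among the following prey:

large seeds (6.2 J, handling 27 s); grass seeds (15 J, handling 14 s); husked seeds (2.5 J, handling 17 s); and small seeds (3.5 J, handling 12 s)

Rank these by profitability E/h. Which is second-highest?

small seeds

In descending order of E/h:
grass seeds: 15/14 = 1.07 J/s
small seeds: 3.5/12 = 0.292 J/s
large seeds: 6.2/27 = 0.23 J/s
husked seeds: 2.5/17 = 0.147 J/s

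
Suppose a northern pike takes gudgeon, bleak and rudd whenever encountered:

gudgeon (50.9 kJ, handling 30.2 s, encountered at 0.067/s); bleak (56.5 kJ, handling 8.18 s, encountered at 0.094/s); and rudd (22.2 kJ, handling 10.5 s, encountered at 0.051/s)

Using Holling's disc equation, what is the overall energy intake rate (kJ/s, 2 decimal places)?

2.28 kJ/s

R = (0.067×50.9 + 0.094×56.5 + 0.051×22.2) / (1 + 0.067×30.2 + 0.094×8.18 + 0.051×10.5) = 9.854/4.328 = 2.277 kJ/s.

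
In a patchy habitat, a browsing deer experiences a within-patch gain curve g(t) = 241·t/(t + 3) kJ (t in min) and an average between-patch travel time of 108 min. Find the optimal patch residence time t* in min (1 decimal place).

Optimal t* satisfies g'(t*) = g(t*)/(T + t*).
g'(t) = 241·3/(t + 3)². Setting 241·3/(t+3)² = 241t/[(t+3)(108+t)] gives 3(108+t) = t(t+3), so t² = 3×108 = 324.
t* = √324 = 18 min.

18.0 min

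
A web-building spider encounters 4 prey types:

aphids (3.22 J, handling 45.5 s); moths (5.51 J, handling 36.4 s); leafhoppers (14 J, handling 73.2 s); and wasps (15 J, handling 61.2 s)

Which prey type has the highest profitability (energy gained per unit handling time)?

wasps

Profitability E/h (J/s): aphids = 3.22/45.5 = 0.0708, moths = 5.51/36.4 = 0.151, leafhoppers = 14/73.2 = 0.191, wasps = 15/61.2 = 0.245.
Ranked: wasps > leafhoppers > moths > aphids.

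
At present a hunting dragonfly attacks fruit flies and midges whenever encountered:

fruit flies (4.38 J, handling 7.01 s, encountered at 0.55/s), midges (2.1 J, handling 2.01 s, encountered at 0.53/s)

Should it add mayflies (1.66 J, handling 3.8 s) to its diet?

On fruit flies and midges alone, R = ΣλE/(1+Σλh) = 3.522/5.921 = 0.5949 J/s.
Profitability of mayflies: 1.66/3.8 = 0.4368 J/s.
0.4368 < 0.5949, so adding mayflies would lower the average — exclude it.

No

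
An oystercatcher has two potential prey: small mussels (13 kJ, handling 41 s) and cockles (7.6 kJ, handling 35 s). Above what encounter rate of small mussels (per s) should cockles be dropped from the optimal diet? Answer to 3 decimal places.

Drop cockles once their profitability E₂/h₂ falls below the rate achievable on small mussels alone: E₂/h₂ = λE₁/(1 + λh₁).
Solve for λ: λE₁h₂ = E₂(1 + λh₁) → λ(E₁h₂ − E₂h₁) = E₂ → λ = E₂/(E₁h₂ − E₂h₁).
λ = 7.6/(13×35 − 7.6×41) = 7.6/143.4 = 0.053 per s.

0.053 per s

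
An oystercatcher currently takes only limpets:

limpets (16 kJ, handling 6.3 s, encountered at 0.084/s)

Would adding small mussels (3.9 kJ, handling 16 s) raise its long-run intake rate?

No

Current rate: (0.084×16)/(1 + 0.084×6.3) = 0.8789 kJ/s.
Profitability of small mussels: 3.9/16 = 0.2437 kJ/s.
0.2437 < 0.8789, so adding small mussels would lower the average — exclude it.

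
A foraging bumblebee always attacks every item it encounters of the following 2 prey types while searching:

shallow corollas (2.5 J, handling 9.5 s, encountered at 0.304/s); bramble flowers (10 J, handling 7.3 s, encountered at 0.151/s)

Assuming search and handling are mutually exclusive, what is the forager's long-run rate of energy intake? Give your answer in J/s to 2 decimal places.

R = (0.304×2.5 + 0.151×10) / (1 + 0.304×9.5 + 0.151×7.3) = 2.27/4.99 = 0.4549 J/s.

0.45 J/s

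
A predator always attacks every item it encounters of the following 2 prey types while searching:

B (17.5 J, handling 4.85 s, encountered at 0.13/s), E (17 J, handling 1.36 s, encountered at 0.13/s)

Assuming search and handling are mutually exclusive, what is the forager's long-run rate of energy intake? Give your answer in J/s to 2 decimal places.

2.48 J/s

R = (0.13×17.5 + 0.13×17) / (1 + 0.13×4.85 + 0.13×1.36) = 4.485/1.807 = 2.482 J/s.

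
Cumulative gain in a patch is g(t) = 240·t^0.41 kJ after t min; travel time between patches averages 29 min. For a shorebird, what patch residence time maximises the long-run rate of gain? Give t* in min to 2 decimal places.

Optimal t* satisfies g'(t*) = g(t*)/(T + t*).
g'(t) = 0.41·240·t^-0.59. Setting 0.41·240·t^-0.59 = 240·t^0.41/(29+t) gives 0.41(29+t) = t, so 0.59·t = 0.41×29.
t* = 0.41×29/0.59 = 20.15 min.

20.15 min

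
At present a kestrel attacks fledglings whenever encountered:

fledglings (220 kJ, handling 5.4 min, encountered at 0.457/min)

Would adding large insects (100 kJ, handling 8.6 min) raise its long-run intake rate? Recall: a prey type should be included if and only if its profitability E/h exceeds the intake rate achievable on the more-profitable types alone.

On fledglings alone, R = ΣλE/(1+Σλh) = 100.5/3.468 = 28.99 kJ/min.
large insects: E/h = 100/8.6 = 11.63 kJ/min.
11.63 < 28.99, so adding large insects would lower the average — exclude it.

No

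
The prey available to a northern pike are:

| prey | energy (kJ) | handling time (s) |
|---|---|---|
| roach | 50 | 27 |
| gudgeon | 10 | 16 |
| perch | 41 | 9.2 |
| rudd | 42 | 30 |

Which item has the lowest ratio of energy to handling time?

In descending order of E/h:
perch: 41/9.2 = 4.46 kJ/s
roach: 50/27 = 1.85 kJ/s
rudd: 42/30 = 1.4 kJ/s
gudgeon: 10/16 = 0.625 kJ/s

gudgeon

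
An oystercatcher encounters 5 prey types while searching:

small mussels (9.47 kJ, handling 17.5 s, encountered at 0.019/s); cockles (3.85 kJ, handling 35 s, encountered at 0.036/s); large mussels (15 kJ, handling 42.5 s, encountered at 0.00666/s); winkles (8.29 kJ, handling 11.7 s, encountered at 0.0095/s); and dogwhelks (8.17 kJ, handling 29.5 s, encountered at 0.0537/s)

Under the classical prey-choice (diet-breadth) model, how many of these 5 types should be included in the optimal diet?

Rank by E/h (kJ/s): winkles 0.709, small mussels 0.541, large mussels 0.353, dogwhelks 0.277, cockles 0.11. Include each in turn until the next type's E/h falls below the running intake rate.
Rate on top 1: 0.07088. small mussels: 0.541 > 0.07088 → include.
Rate on top 2: 0.1792. large mussels: 0.353 > 0.1792 → include.
Rate on top 3: 0.2077. dogwhelks: 0.277 > 0.2077 → include.
Rate on top 4: 0.2408. cockles: 0.11 < 0.2408 → exclude; stop.
Optimal diet: winkles, small mussels, large mussels, dogwhelks — 4 of 5 types.

4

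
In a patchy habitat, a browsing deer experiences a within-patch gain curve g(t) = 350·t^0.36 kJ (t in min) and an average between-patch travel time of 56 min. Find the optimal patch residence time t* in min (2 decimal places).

Maximise g(t)/(T+t): set derivative to zero → g'(t)(T+t) = g(t).
g'(t) = 0.36·350·t^-0.64. Setting 0.36·350·t^-0.64 = 350·t^0.36/(56+t) gives 0.36(56+t) = t, so 0.64·t = 0.36×56.
t* = 0.36×56/0.64 = 31.5 min.

31.50 min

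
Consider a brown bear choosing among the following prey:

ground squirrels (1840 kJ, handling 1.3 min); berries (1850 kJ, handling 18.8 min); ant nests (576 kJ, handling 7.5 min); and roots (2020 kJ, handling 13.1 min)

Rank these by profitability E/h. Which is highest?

In descending order of E/h:
ground squirrels: 1840/1.3 = 1.42e+03 kJ/min
roots: 2020/13.1 = 154 kJ/min
berries: 1850/18.8 = 98.4 kJ/min
ant nests: 576/7.5 = 76.8 kJ/min

ground squirrels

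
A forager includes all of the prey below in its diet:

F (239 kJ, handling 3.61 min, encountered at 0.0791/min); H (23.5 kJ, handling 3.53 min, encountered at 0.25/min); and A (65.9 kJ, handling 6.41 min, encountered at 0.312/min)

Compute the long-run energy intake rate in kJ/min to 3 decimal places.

10.878 kJ/min

R = (0.0791×239 + 0.25×23.5 + 0.312×65.9) / (1 + 0.0791×3.61 + 0.25×3.53 + 0.312×6.41) = 45.34/4.168 = 10.88 kJ/min.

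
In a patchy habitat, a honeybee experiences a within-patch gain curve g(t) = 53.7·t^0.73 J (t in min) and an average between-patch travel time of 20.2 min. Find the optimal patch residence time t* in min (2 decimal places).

Optimal t* satisfies g'(t*) = g(t*)/(T + t*).
g'(t) = 0.73·53.7·t^-0.27. Setting 0.73·53.7·t^-0.27 = 53.7·t^0.73/(20.2+t) gives 0.73(20.2+t) = t, so 0.27·t = 0.73×20.2.
t* = 0.73×20.2/0.27 = 54.61 min.

54.61 min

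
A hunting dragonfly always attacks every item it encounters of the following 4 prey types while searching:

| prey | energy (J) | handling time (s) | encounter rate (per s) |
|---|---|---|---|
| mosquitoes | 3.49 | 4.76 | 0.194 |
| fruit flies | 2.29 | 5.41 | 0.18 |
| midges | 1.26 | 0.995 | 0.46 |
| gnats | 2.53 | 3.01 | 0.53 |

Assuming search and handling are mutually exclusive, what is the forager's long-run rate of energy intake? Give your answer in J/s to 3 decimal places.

0.608 J/s

R = (0.194×3.49 + 0.18×2.29 + 0.46×1.26 + 0.53×2.53) / (1 + 0.194×4.76 + 0.18×5.41 + 0.46×0.995 + 0.53×3.01) = 3.01/4.95 = 0.608 J/s.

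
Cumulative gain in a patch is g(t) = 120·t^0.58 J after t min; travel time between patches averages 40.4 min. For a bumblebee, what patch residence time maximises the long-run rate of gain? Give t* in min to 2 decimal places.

55.79 min

Maximise g(t)/(T+t): set derivative to zero → g'(t)(T+t) = g(t).
g'(t) = 0.58·120·t^-0.42. Setting 0.58·120·t^-0.42 = 120·t^0.58/(40.4+t) gives 0.58(40.4+t) = t, so 0.42·t = 0.58×40.4.
t* = 0.58×40.4/0.42 = 55.79 min.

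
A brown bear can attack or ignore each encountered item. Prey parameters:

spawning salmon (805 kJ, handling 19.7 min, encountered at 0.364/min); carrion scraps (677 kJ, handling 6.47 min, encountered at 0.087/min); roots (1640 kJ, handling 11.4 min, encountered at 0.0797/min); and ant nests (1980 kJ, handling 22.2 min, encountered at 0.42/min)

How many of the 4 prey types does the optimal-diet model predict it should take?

3

E/h in descending order: roots 144, carrion scraps 105, ant nests 89.2, spawning salmon 40.9 kJ/min. The optimal diet is the largest prefix of this list for which every included type satisfies E_i/h_i > R on the types above it.
Rate on top 1: 68.48. carrion scraps: 105 > 68.48 → include.
Rate on top 2: 76.72. ant nests: 89.2 > 76.72 → include.
Rate on top 3: 86.58. spawning salmon: 40.9 < 86.58 → exclude; stop.
Optimal diet: roots, carrion scraps, ant nests — 3 of 4 types.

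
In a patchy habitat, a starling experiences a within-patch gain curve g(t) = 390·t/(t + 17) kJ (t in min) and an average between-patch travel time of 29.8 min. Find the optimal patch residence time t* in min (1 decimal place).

Maximise g(t)/(T+t): set derivative to zero → g'(t)(T+t) = g(t).
g'(t) = 390·17/(t + 17)². Setting 390·17/(t+17)² = 390t/[(t+17)(29.8+t)] gives 17(29.8+t) = t(t+17), so t² = 17×29.8 = 506.6.
t* = √506.6 = 22.51 min.

22.5 min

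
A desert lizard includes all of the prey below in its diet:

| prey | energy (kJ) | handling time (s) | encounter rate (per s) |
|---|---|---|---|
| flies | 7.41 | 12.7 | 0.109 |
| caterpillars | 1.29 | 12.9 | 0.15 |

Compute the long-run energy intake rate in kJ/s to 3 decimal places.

R = (0.109×7.41 + 0.15×1.29) / (1 + 0.109×12.7 + 0.15×12.9) = 1.001/4.319 = 0.2318 kJ/s.

0.232 kJ/s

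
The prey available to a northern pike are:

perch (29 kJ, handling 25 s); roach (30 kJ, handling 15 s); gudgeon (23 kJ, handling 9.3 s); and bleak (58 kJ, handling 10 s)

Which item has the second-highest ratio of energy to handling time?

gudgeon

Profitability E/h (kJ/s): perch = 29/25 = 1.16, roach = 30/15 = 2, gudgeon = 23/9.3 = 2.47, bleak = 58/10 = 5.8.
Ranked: bleak > gudgeon > roach > perch.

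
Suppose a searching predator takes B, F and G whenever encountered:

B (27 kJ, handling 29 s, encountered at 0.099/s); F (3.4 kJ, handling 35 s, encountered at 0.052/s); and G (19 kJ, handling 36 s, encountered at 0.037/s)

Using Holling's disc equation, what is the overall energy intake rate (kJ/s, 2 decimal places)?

0.51 kJ/s

R = (0.099×27 + 0.052×3.4 + 0.037×19) / (1 + 0.099×29 + 0.052×35 + 0.037×36) = 3.553/7.023 = 0.5059 kJ/s.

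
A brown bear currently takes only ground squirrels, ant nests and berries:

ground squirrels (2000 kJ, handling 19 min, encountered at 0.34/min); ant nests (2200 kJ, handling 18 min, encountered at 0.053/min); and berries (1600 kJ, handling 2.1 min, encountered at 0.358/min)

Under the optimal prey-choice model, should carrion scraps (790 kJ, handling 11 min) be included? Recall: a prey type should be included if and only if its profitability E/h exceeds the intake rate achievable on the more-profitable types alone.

Current rate: (0.34×2000 + 0.053×2200 + 0.358×1600)/(1 + 0.34×19 + 0.053×18 + 0.358×2.1) = 149.4 kJ/min.
carrion scraps: E/h = 790/11 = 71.82 kJ/min.
Since 71.82 < R, time spent handling carrion scraps is better spent searching.

No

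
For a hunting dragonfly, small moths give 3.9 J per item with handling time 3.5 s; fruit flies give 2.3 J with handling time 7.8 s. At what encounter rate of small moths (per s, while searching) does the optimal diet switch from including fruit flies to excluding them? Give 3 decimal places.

0.103 per s

At the threshold, the rate on small moths alone equals the profitability of fruit flies: λ·3.9/(1 + λ·3.5) = 2.3/7.8 = 0.2949.
Rearranging, λ(3.9 − 0.2949×3.5) = 0.2949, so λ = 0.2949/2.868 = 0.1028 per s.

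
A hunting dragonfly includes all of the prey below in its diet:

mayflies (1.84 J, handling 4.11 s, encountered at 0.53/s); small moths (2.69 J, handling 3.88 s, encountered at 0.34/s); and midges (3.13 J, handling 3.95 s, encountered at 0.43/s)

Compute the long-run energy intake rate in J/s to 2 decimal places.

R = (0.53×1.84 + 0.34×2.69 + 0.43×3.13) / (1 + 0.53×4.11 + 0.34×3.88 + 0.43×3.95) = 3.236/6.196 = 0.5222 J/s.

0.52 J/s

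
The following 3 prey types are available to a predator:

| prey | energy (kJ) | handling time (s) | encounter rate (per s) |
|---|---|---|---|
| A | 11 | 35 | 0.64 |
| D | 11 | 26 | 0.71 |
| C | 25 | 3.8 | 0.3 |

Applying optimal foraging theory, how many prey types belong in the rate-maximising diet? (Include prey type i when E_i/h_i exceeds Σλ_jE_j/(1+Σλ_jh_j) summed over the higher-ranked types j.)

1

Profitabilities (E/h, kJ/s): C 6.58, D 0.423, A 0.314. Add prey in this order while the next type's profitability exceeds the intake rate on those already taken.
Rate on top 1: 3.505. D: 0.423 < 3.505 → exclude; stop.
Optimal diet: C — 1 of 3 types.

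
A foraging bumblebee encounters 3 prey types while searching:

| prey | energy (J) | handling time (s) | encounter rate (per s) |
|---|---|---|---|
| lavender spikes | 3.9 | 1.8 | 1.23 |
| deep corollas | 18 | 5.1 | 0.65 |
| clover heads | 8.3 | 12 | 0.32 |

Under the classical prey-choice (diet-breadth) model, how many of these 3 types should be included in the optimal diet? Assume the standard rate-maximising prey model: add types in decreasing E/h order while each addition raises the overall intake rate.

Rank by E/h (J/s): deep corollas 3.53, lavender spikes 2.17, clover heads 0.692. Include each in turn until the next type's E/h falls below the running intake rate.
Rate on top 1: 2.711. lavender spikes: 2.17 < 2.711 → exclude; stop.
Optimal diet: deep corollas — 1 of 3 types.

1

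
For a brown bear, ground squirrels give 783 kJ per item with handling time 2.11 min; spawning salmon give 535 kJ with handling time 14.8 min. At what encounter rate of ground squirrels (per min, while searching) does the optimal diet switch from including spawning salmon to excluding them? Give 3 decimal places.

0.051 per min

At the threshold, the rate on ground squirrels alone equals the profitability of spawning salmon: λ·783/(1 + λ·2.11) = 535/14.8 = 36.15.
Rearranging, λ(783 − 36.15×2.11) = 36.15, so λ = 36.15/706.7 = 0.05115 per min.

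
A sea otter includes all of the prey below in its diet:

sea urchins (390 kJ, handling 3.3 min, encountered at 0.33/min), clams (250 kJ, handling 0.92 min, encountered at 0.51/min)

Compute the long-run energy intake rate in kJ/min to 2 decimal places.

100.15 kJ/min

Energy encountered per unit search time: 0.33×390 + 0.51×250 = 256.2 kJ/min.
Handling time per unit search time: 0.33×3.3 + 0.51×0.92 = 1.558.
Rate = 256.2/(1 + 1.558) = 100.1 kJ/min.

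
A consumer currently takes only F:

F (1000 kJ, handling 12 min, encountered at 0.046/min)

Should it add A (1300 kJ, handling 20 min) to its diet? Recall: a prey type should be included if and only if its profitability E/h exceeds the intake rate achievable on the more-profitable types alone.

Yes

On F alone, R = ΣλE/(1+Σλh) = 46/1.552 = 29.64 kJ/min.
Profitability of A: 1300/20 = 65 kJ/min.
65 > 29.64, so adding A raises the average — include it.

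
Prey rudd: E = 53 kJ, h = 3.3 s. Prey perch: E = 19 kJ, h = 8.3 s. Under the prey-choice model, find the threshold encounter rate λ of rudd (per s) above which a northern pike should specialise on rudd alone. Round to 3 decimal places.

Drop perch once their profitability E₂/h₂ falls below the rate achievable on rudd alone: E₂/h₂ = λE₁/(1 + λh₁).
Solve for λ: λE₁h₂ = E₂(1 + λh₁) → λ(E₁h₂ − E₂h₁) = E₂ → λ = E₂/(E₁h₂ − E₂h₁).
λ = 19/(53×8.3 − 19×3.3) = 19/377.2 = 0.05037 per s.

0.050 per s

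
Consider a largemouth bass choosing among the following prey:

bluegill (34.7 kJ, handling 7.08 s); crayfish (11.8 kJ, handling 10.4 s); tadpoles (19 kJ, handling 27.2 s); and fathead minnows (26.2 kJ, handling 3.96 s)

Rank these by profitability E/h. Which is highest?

In descending order of E/h:
fathead minnows: 26.2/3.96 = 6.62 kJ/s
bluegill: 34.7/7.08 = 4.9 kJ/s
crayfish: 11.8/10.4 = 1.13 kJ/s
tadpoles: 19/27.2 = 0.699 kJ/s

fathead minnows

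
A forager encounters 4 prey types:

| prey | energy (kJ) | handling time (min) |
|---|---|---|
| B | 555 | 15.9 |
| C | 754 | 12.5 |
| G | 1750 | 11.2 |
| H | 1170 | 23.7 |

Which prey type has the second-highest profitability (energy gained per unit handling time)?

C

In descending order of E/h:
G: 1750/11.2 = 156 kJ/min
C: 754/12.5 = 60.3 kJ/min
H: 1170/23.7 = 49.4 kJ/min
B: 555/15.9 = 34.9 kJ/min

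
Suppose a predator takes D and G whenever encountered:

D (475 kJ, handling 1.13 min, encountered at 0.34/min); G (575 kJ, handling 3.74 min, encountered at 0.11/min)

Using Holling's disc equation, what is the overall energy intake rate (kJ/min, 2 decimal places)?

R = Σλ_iE_i / (1 + Σλ_ih_i)
Numerator: 0.34×475 + 0.11×575 = 224.8
Denominator: 1 + 0.34×1.13 + 0.11×3.74 = 1.796
R = 224.8/1.796 = 125.2 kJ/min

125.17 kJ/min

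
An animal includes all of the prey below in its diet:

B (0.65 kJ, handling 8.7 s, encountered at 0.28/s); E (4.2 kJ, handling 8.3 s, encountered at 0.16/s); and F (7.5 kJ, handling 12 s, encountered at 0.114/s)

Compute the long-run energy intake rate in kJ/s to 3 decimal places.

R = Σλ_iE_i / (1 + Σλ_ih_i)
Numerator: 0.28×0.65 + 0.16×4.2 + 0.114×7.5 = 1.709
Denominator: 1 + 0.28×8.7 + 0.16×8.3 + 0.114×12 = 6.132
R = 1.709/6.132 = 0.2787 kJ/s

0.279 kJ/s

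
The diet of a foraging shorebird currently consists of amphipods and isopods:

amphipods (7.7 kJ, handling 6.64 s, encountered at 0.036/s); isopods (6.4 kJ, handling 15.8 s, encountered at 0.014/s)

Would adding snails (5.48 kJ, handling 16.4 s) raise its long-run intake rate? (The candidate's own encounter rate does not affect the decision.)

Yes

On amphipods and isopods alone, R = ΣλE/(1+Σλh) = 0.3668/1.46 = 0.2512 kJ/s.
Profitability of snails: 5.48/16.4 = 0.3341 kJ/s.
0.3341 > 0.2512, so adding snails raises the average — include it.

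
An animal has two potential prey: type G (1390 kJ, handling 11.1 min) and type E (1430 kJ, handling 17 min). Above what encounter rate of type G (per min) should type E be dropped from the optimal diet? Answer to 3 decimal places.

0.184 per min

Drop type E once their profitability E₂/h₂ falls below the rate achievable on type G alone: E₂/h₂ = λE₁/(1 + λh₁).
Solve for λ: λE₁h₂ = E₂(1 + λh₁) → λ(E₁h₂ − E₂h₁) = E₂ → λ = E₂/(E₁h₂ − E₂h₁).
λ = 1430/(1390×17 − 1430×11.1) = 1430/7757 = 0.1843 per min.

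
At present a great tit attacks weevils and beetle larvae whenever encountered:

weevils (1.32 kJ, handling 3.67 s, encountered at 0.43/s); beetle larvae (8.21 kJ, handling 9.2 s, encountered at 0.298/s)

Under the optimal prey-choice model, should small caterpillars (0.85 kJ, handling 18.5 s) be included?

On weevils and beetle larvae alone, R = ΣλE/(1+Σλh) = 3.014/5.32 = 0.5666 kJ/s.
small caterpillars: E/h = 0.85/18.5 = 0.04595 kJ/s.
0.04595 < 0.5666, so adding small caterpillars would lower the average — exclude it.

No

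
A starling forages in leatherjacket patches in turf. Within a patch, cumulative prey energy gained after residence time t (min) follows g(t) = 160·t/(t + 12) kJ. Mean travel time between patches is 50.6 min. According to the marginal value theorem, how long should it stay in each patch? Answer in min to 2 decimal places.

Optimal t* satisfies g'(t*) = g(t*)/(T + t*).
g'(t) = 160·12/(t + 12)². Setting 160·12/(t+12)² = 160t/[(t+12)(50.6+t)] gives 12(50.6+t) = t(t+12), so t² = 12×50.6 = 607.2.
t* = √607.2 = 24.64 min.

24.64 min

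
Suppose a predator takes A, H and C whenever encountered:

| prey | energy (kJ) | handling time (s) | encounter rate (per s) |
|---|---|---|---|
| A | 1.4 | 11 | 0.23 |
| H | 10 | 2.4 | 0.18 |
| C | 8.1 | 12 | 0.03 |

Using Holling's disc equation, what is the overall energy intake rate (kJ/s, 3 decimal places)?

R = (0.23×1.4 + 0.18×10 + 0.03×8.1) / (1 + 0.23×11 + 0.18×2.4 + 0.03×12) = 2.365/4.322 = 0.5472 kJ/s.

0.547 kJ/s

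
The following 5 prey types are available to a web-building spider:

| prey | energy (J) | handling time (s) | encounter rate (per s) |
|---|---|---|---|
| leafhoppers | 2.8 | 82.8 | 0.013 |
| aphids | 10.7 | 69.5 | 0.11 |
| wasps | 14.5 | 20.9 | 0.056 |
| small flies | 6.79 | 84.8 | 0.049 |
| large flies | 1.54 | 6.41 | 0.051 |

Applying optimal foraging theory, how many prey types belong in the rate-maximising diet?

E/h in descending order: wasps 0.694, large flies 0.24, aphids 0.154, small flies 0.0801, leafhoppers 0.0338 J/s. The optimal diet is the largest prefix of this list for which every included type satisfies E_i/h_i > R on the types above it.
Rate on top 1: 0.3741. large flies: 0.24 < 0.3741 → exclude; stop.
Optimal diet: wasps — 1 of 5 types.

1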